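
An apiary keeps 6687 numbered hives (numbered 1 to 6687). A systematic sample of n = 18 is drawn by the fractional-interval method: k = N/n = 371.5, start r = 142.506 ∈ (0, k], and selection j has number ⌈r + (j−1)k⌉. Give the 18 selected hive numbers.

143, 515, 886, 1258, 1629, 2001, 2372, 2744, 3115, 3487, 3858, 4230, 4601, 4973, 5344, 5716, 6087, 6459

j=1: r + 0k = 142.506 → ⌈·⌉ = 143
j=2: r + 1k = 514.006 → ⌈·⌉ = 515
j=3: r + 2k = 885.506 → ⌈·⌉ = 886
j=4: r + 3k = 1257.006 → ⌈·⌉ = 1258
j=5: r + 4k = 1628.506 → ⌈·⌉ = 1629
j=6: r + 5k = 2000.006 → ⌈·⌉ = 2001
j=7: r + 6k = 2371.506 → ⌈·⌉ = 2372
j=8: r + 7k = 2743.006 → ⌈·⌉ = 2744
j=9: r + 8k = 3114.506 → ⌈·⌉ = 3115
j=10: r + 9k = 3486.006 → ⌈·⌉ = 3487
j=11: r + 10k = 3857.506 → ⌈·⌉ = 3858
j=12: r + 11k = 4229.006 → ⌈·⌉ = 4230
j=13: r + 12k = 4600.506 → ⌈·⌉ = 4601
j=14: r + 13k = 4972.006 → ⌈·⌉ = 4973
j=15: r + 14k = 5343.506 → ⌈·⌉ = 5344
j=16: r + 15k = 5715.006 → ⌈·⌉ = 5716
j=17: r + 16k = 6086.506 → ⌈·⌉ = 6087
j=18: r + 17k = 6458.006 → ⌈·⌉ = 6459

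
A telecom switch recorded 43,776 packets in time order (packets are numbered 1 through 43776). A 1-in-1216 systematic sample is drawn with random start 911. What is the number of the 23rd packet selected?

k = 1216
23rd selection = r + (23−1)·k = 911 + 22×1216 = 911 + 26752 = 27663

27663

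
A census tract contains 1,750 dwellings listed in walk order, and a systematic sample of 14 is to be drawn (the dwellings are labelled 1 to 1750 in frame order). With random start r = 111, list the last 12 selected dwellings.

k = N/n = 1750/14 = 125
3rd selection = 111 + 2×125 = 361
4th: 361 + 125 = 486
5th: 486 + 125 = 611
6th: 611 + 125 = 736
7th: 736 + 125 = 861
8th: 861 + 125 = 986
9th: 986 + 125 = 1111
10th: 1111 + 125 = 1236
11th: 1236 + 125 = 1361
12th: 1361 + 125 = 1486
13th: 1486 + 125 = 1611
14th: 1611 + 125 = 1736

361, 486, 611, 736, 861, 986, 1111, 1236, 1361, 1486, 1611, 1736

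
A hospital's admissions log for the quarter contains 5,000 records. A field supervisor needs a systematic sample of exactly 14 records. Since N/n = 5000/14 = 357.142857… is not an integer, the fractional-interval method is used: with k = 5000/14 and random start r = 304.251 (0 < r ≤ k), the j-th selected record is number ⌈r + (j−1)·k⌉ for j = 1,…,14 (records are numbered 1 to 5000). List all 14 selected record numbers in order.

305, 662, 1019, 1376, 1733, 2090, 2448, 2805, 3162, 3519, 3876, 4233, 4590, 4948

j=1: r + 0k = 304.251 → ⌈·⌉ = 305
j=2: r + 1k = 661.393857… → ⌈·⌉ = 662
j=3: r + 2k = 1018.536714… → ⌈·⌉ = 1019
j=4: r + 3k = 1375.679571… → ⌈·⌉ = 1376
j=5: r + 4k = 1732.822428… → ⌈·⌉ = 1733
j=6: r + 5k = 2089.965285… → ⌈·⌉ = 2090
j=7: r + 6k = 2447.108142… → ⌈·⌉ = 2448
j=8: r + 7k = 2804.251 → ⌈·⌉ = 2805
j=9: r + 8k = 3161.393857… → ⌈·⌉ = 3162
j=10: r + 9k = 3518.536714… → ⌈·⌉ = 3519
j=11: r + 10k = 3875.679571… → ⌈·⌉ = 3876
j=12: r + 11k = 4232.822428… → ⌈·⌉ = 4233
j=13: r + 12k = 4589.965285… → ⌈·⌉ = 4590
j=14: r + 13k = 4947.108142… → ⌈·⌉ = 4948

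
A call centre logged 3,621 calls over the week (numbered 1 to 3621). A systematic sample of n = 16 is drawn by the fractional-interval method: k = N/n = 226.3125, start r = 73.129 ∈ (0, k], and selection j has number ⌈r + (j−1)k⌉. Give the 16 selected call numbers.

j=1: r + 0k = 73.129 → ⌈·⌉ = 74
j=2: r + 1k = 299.4415 → ⌈·⌉ = 300
j=3: r + 2k = 525.754 → ⌈·⌉ = 526
j=4: r + 3k = 752.0665 → ⌈·⌉ = 753
j=5: r + 4k = 978.379 → ⌈·⌉ = 979
j=6: r + 5k = 1204.6915 → ⌈·⌉ = 1205
j=7: r + 6k = 1431.004 → ⌈·⌉ = 1432
j=8: r + 7k = 1657.3165 → ⌈·⌉ = 1658
j=9: r + 8k = 1883.629 → ⌈·⌉ = 1884
j=10: r + 9k = 2109.9415 → ⌈·⌉ = 2110
j=11: r + 10k = 2336.254 → ⌈·⌉ = 2337
j=12: r + 11k = 2562.5665 → ⌈·⌉ = 2563
j=13: r + 12k = 2788.879 → ⌈·⌉ = 2789
j=14: r + 13k = 3015.1915 → ⌈·⌉ = 3016
j=15: r + 14k = 3241.504 → ⌈·⌉ = 3242
j=16: r + 15k = 3467.8165 → ⌈·⌉ = 3468

74, 300, 526, 753, 979, 1205, 1432, 1658, 1884, 2110, 2337, 2563, 2789, 3016, 3242, 3468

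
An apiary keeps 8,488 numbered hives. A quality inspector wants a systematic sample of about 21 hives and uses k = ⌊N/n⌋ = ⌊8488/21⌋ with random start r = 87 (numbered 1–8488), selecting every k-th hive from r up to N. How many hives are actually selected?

k = ⌊8488/21⌋ = 404
Achieved size = ⌊(8488 − 87)/404⌋ + 1 = ⌊8401/404⌋ + 1 = 20 + 1 = 21
(last selection: 87 + 20×404 = 8167 ≤ 8488; next would be 8571 > 8488)

21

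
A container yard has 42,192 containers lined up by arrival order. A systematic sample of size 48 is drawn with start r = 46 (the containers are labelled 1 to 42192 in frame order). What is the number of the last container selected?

41359

k = 42192/48 = 879
48th selection = r + (48−1)·k = 46 + 47×879 = 46 + 41313 = 41359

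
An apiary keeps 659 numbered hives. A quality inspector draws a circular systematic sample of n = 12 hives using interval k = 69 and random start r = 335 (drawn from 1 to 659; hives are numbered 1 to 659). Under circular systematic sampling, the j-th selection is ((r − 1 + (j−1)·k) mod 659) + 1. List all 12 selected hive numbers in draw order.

Selection 1: 335
Selection 2: 335 + 69 = 404
Selection 3: 404 + 69 = 473
Selection 4: 473 + 69 = 542
Selection 5: 542 + 69 = 611
Selection 6: 611 + 69 = 680 → 680 − 659 = 21
Selection 7: 21 + 69 = 90
Selection 8: 90 + 69 = 159
Selection 9: 159 + 69 = 228
Selection 10: 228 + 69 = 297
Selection 11: 297 + 69 = 366
Selection 12: 366 + 69 = 435

335, 404, 473, 542, 611, 21, 90, 159, 228, 297, 366, 435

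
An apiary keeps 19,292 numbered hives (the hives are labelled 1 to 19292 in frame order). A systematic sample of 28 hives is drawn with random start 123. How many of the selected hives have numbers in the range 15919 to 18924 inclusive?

5

k = 19292/28 = 689
First selection ≥ 15919: 123 + ⌈(15919−123)/689⌉·689 = 123 + 23×689 = 15970
Last selection ≤ 18924: 123 + ⌊(18924−123)/689⌋·689 = 123 + 27×689 = 18726
Count = 27 − 23 + 1 = 5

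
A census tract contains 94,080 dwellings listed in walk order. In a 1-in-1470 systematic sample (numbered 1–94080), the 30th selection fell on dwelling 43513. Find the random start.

k = 1470
r = 43513 − (30−1)×1470 = 43513 − 42630 = 883

883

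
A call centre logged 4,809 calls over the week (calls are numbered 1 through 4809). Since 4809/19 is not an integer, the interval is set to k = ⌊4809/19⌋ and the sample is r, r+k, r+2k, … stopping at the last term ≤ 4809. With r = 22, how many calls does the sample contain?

k = ⌊4809/19⌋ = 253
Achieved size = ⌊(4809 − 22)/253⌋ + 1 = ⌊4787/253⌋ + 1 = 18 + 1 = 19
(last selection: 22 + 18×253 = 4576 ≤ 4809; next would be 4829 > 4809)

19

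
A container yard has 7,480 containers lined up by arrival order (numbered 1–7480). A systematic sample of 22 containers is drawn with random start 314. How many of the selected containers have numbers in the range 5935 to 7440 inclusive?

4

k = 7480/22 = 340
First selection ≥ 5935: 314 + ⌈(5935−314)/340⌉·340 = 314 + 17×340 = 6094
Last selection ≤ 7440: 314 + ⌊(7440−314)/340⌋·340 = 314 + 20×340 = 7114
Count = 20 − 17 + 1 = 4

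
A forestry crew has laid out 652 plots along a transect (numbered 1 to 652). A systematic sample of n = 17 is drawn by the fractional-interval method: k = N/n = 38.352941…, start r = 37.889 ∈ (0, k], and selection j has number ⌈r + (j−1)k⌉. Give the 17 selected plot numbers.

38, 77, 115, 153, 192, 230, 269, 307, 345, 384, 422, 460, 499, 537, 575, 614, 652

j=1: r + 0k = 37.889 → ⌈·⌉ = 38
j=2: r + 1k = 76.241941… → ⌈·⌉ = 77
j=3: r + 2k = 114.594882… → ⌈·⌉ = 115
j=4: r + 3k = 152.947823… → ⌈·⌉ = 153
j=5: r + 4k = 191.300764… → ⌈·⌉ = 192
j=6: r + 5k = 229.653705… → ⌈·⌉ = 230
j=7: r + 6k = 268.006647… → ⌈·⌉ = 269
j=8: r + 7k = 306.359588… → ⌈·⌉ = 307
j=9: r + 8k = 344.712529… → ⌈·⌉ = 345
j=10: r + 9k = 383.065470… → ⌈·⌉ = 384
j=11: r + 10k = 421.418411… → ⌈·⌉ = 422
j=12: r + 11k = 459.771352… → ⌈·⌉ = 460
j=13: r + 12k = 498.124294… → ⌈·⌉ = 499
j=14: r + 13k = 536.477235… → ⌈·⌉ = 537
j=15: r + 14k = 574.830176… → ⌈·⌉ = 575
j=16: r + 15k = 613.183117… → ⌈·⌉ = 614
j=17: r + 16k = 651.536058… → ⌈·⌉ = 652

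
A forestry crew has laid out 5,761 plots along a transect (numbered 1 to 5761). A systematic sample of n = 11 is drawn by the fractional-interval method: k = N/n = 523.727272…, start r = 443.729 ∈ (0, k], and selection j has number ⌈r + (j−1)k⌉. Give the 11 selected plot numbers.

444, 968, 1492, 2015, 2539, 3063, 3587, 4110, 4634, 5158, 5682

j=1: r + 0k = 443.729 → ⌈·⌉ = 444
j=2: r + 1k = 967.456272… → ⌈·⌉ = 968
j=3: r + 2k = 1491.183545… → ⌈·⌉ = 1492
j=4: r + 3k = 2014.910818… → ⌈·⌉ = 2015
j=5: r + 4k = 2538.638090… → ⌈·⌉ = 2539
j=6: r + 5k = 3062.365363… → ⌈·⌉ = 3063
j=7: r + 6k = 3586.092636… → ⌈·⌉ = 3587
j=8: r + 7k = 4109.819909… → ⌈·⌉ = 4110
j=9: r + 8k = 4633.547181… → ⌈·⌉ = 4634
j=10: r + 9k = 5157.274454… → ⌈·⌉ = 5158
j=11: r + 10k = 5681.001727… → ⌈·⌉ = 5682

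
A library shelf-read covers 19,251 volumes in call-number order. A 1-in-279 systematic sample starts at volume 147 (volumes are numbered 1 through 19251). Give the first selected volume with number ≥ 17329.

17445

k = 279
Steps past start: ⌈(17329 − 147)/279⌉ = ⌈17182/279⌉ = 62
Selected volume: 147 + 62×279 = 17445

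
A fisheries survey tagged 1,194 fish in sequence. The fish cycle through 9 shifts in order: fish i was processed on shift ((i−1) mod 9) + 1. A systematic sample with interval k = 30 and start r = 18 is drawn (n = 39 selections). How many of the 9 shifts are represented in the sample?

Consecutive selections differ by k = 30, so their shift numbers differ by 30 mod 9 = 3.
gcd(30, 9) = 3, so the sample visits 9/3 = 3 distinct residues mod 9.
Start 18 is shift 9; the shifts hit are 3, 6, 9.

3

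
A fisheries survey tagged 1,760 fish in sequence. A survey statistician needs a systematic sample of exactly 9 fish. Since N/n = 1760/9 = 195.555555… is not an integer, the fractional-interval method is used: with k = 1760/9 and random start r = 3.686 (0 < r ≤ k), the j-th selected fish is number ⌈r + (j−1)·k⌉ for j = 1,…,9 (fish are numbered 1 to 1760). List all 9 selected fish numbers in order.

4, 200, 395, 591, 786, 982, 1178, 1373, 1569

j=1: r + 0k = 3.686 → ⌈·⌉ = 4
j=2: r + 1k = 199.241555… → ⌈·⌉ = 200
j=3: r + 2k = 394.797111… → ⌈·⌉ = 395
j=4: r + 3k = 590.352666… → ⌈·⌉ = 591
j=5: r + 4k = 785.908222… → ⌈·⌉ = 786
j=6: r + 5k = 981.463777… → ⌈·⌉ = 982
j=7: r + 6k = 1177.019333… → ⌈·⌉ = 1178
j=8: r + 7k = 1372.574888… → ⌈·⌉ = 1373
j=9: r + 8k = 1568.130444… → ⌈·⌉ = 1569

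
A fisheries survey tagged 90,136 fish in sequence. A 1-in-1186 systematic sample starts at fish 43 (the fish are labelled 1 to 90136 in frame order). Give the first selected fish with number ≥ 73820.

74761

k = 1186
Steps past start: ⌈(73820 − 43)/1186⌉ = ⌈73777/1186⌉ = 63
Selected fish: 43 + 63×1186 = 74761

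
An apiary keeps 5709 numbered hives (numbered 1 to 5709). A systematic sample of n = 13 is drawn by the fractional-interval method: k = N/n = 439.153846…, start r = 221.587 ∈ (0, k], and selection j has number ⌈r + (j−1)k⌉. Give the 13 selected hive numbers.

222, 661, 1100, 1540, 1979, 2418, 2857, 3296, 3735, 4174, 4614, 5053, 5492

j=1: r + 0k = 221.587 → ⌈·⌉ = 222
j=2: r + 1k = 660.740846… → ⌈·⌉ = 661
j=3: r + 2k = 1099.894692… → ⌈·⌉ = 1100
j=4: r + 3k = 1539.048538… → ⌈·⌉ = 1540
j=5: r + 4k = 1978.202384… → ⌈·⌉ = 1979
j=6: r + 5k = 2417.356230… → ⌈·⌉ = 2418
j=7: r + 6k = 2856.510076… → ⌈·⌉ = 2857
j=8: r + 7k = 3295.663923… → ⌈·⌉ = 3296
j=9: r + 8k = 3734.817769… → ⌈·⌉ = 3735
j=10: r + 9k = 4173.971615… → ⌈·⌉ = 4174
j=11: r + 10k = 4613.125461… → ⌈·⌉ = 4614
j=12: r + 11k = 5052.279307… → ⌈·⌉ = 5053
j=13: r + 12k = 5491.433153… → ⌈·⌉ = 5492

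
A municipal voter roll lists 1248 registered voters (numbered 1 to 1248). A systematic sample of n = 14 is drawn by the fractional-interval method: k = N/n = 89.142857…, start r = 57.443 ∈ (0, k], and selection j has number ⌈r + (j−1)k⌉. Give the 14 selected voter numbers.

58, 147, 236, 325, 415, 504, 593, 682, 771, 860, 949, 1039, 1128, 1217

j=1: r + 0k = 57.443 → ⌈·⌉ = 58
j=2: r + 1k = 146.585857… → ⌈·⌉ = 147
j=3: r + 2k = 235.728714… → ⌈·⌉ = 236
j=4: r + 3k = 324.871571… → ⌈·⌉ = 325
j=5: r + 4k = 414.014428… → ⌈·⌉ = 415
j=6: r + 5k = 503.157285… → ⌈·⌉ = 504
j=7: r + 6k = 592.300142… → ⌈·⌉ = 593
j=8: r + 7k = 681.443 → ⌈·⌉ = 682
j=9: r + 8k = 770.585857… → ⌈·⌉ = 771
j=10: r + 9k = 859.728714… → ⌈·⌉ = 860
j=11: r + 10k = 948.871571… → ⌈·⌉ = 949
j=12: r + 11k = 1038.014428… → ⌈·⌉ = 1039
j=13: r + 12k = 1127.157285… → ⌈·⌉ = 1128
j=14: r + 13k = 1216.300142… → ⌈·⌉ = 1217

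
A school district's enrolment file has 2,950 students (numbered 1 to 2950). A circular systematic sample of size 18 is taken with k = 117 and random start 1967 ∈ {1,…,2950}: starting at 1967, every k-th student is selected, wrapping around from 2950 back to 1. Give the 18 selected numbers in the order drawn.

Selection 1: 1967
Selection 2: 1967 + 117 = 2084
Selection 3: 2084 + 117 = 2201
Selection 4: 2201 + 117 = 2318
Selection 5: 2318 + 117 = 2435
Selection 6: 2435 + 117 = 2552
Selection 7: 2552 + 117 = 2669
Selection 8: 2669 + 117 = 2786
Selection 9: 2786 + 117 = 2903
Selection 10: 2903 + 117 = 3020 → 3020 − 2950 = 70
Selection 11: 70 + 117 = 187
Selection 12: 187 + 117 = 304
Selection 13: 304 + 117 = 421
Selection 14: 421 + 117 = 538
Selection 15: 538 + 117 = 655
Selection 16: 655 + 117 = 772
Selection 17: 772 + 117 = 889
Selection 18: 889 + 117 = 1006

1967, 2084, 2201, 2318, 2435, 2552, 2669, 2786, 2903, 70, 187, 304, 421, 538, 655, 772, 889, 1006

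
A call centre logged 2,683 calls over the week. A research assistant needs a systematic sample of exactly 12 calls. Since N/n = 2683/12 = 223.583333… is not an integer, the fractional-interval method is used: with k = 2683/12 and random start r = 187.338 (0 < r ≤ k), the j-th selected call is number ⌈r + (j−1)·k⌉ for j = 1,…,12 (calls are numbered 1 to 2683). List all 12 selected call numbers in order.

188, 411, 635, 859, 1082, 1306, 1529, 1753, 1977, 2200, 2424, 2647

j=1: r + 0k = 187.338 → ⌈·⌉ = 188
j=2: r + 1k = 410.921333… → ⌈·⌉ = 411
j=3: r + 2k = 634.504666… → ⌈·⌉ = 635
j=4: r + 3k = 858.088 → ⌈·⌉ = 859
j=5: r + 4k = 1081.671333… → ⌈·⌉ = 1082
j=6: r + 5k = 1305.254666… → ⌈·⌉ = 1306
j=7: r + 6k = 1528.838 → ⌈·⌉ = 1529
j=8: r + 7k = 1752.421333… → ⌈·⌉ = 1753
j=9: r + 8k = 1976.004666… → ⌈·⌉ = 1977
j=10: r + 9k = 2199.588 → ⌈·⌉ = 2200
j=11: r + 10k = 2423.171333… → ⌈·⌉ = 2424
j=12: r + 11k = 2646.754666… → ⌈·⌉ = 2647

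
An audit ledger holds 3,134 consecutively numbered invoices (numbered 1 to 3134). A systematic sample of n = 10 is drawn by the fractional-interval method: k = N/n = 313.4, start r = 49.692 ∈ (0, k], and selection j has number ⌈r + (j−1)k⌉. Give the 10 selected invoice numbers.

j=1: r + 0k = 49.692 → ⌈·⌉ = 50
j=2: r + 1k = 363.092 → ⌈·⌉ = 364
j=3: r + 2k = 676.492 → ⌈·⌉ = 677
j=4: r + 3k = 989.892 → ⌈·⌉ = 990
j=5: r + 4k = 1303.292 → ⌈·⌉ = 1304
j=6: r + 5k = 1616.692 → ⌈·⌉ = 1617
j=7: r + 6k = 1930.092 → ⌈·⌉ = 1931
j=8: r + 7k = 2243.492 → ⌈·⌉ = 2244
j=9: r + 8k = 2556.892 → ⌈·⌉ = 2557
j=10: r + 9k = 2870.292 → ⌈·⌉ = 2871

50, 364, 677, 990, 1304, 1617, 1931, 2244, 2557, 2871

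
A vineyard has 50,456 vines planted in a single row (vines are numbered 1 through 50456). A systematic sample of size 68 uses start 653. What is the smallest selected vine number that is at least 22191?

22913

k = 50456/68 = 742
Steps past start: ⌈(22191 − 653)/742⌉ = ⌈21538/742⌉ = 30
Selected vine: 653 + 30×742 = 22913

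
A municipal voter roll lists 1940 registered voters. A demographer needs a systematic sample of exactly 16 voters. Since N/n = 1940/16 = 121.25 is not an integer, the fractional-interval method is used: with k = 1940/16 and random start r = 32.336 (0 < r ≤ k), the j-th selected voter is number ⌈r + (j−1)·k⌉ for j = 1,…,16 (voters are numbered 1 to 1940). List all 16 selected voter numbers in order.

33, 154, 275, 397, 518, 639, 760, 882, 1003, 1124, 1245, 1367, 1488, 1609, 1730, 1852

j=1: r + 0k = 32.336 → ⌈·⌉ = 33
j=2: r + 1k = 153.586 → ⌈·⌉ = 154
j=3: r + 2k = 274.836 → ⌈·⌉ = 275
j=4: r + 3k = 396.086 → ⌈·⌉ = 397
j=5: r + 4k = 517.336 → ⌈·⌉ = 518
j=6: r + 5k = 638.586 → ⌈·⌉ = 639
j=7: r + 6k = 759.836 → ⌈·⌉ = 760
j=8: r + 7k = 881.086 → ⌈·⌉ = 882
j=9: r + 8k = 1002.336 → ⌈·⌉ = 1003
j=10: r + 9k = 1123.586 → ⌈·⌉ = 1124
j=11: r + 10k = 1244.836 → ⌈·⌉ = 1245
j=12: r + 11k = 1366.086 → ⌈·⌉ = 1367
j=13: r + 12k = 1487.336 → ⌈·⌉ = 1488
j=14: r + 13k = 1608.586 → ⌈·⌉ = 1609
j=15: r + 14k = 1729.836 → ⌈·⌉ = 1730
j=16: r + 15k = 1851.086 → ⌈·⌉ = 1852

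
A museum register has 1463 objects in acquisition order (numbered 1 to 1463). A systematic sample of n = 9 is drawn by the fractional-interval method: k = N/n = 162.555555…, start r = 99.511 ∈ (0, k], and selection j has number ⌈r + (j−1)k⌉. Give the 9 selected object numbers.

100, 263, 425, 588, 750, 913, 1075, 1238, 1400

j=1: r + 0k = 99.511 → ⌈·⌉ = 100
j=2: r + 1k = 262.066555… → ⌈·⌉ = 263
j=3: r + 2k = 424.622111… → ⌈·⌉ = 425
j=4: r + 3k = 587.177666… → ⌈·⌉ = 588
j=5: r + 4k = 749.733222… → ⌈·⌉ = 750
j=6: r + 5k = 912.288777… → ⌈·⌉ = 913
j=7: r + 6k = 1074.844333… → ⌈·⌉ = 1075
j=8: r + 7k = 1237.399888… → ⌈·⌉ = 1238
j=9: r + 8k = 1399.955444… → ⌈·⌉ = 1400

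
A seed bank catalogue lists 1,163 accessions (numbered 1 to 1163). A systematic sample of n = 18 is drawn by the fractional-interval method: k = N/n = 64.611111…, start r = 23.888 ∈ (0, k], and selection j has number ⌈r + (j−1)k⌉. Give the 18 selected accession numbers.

j=1: r + 0k = 23.888 → ⌈·⌉ = 24
j=2: r + 1k = 88.499111… → ⌈·⌉ = 89
j=3: r + 2k = 153.110222… → ⌈·⌉ = 154
j=4: r + 3k = 217.721333… → ⌈·⌉ = 218
j=5: r + 4k = 282.332444… → ⌈·⌉ = 283
j=6: r + 5k = 346.943555… → ⌈·⌉ = 347
j=7: r + 6k = 411.554666… → ⌈·⌉ = 412
j=8: r + 7k = 476.165777… → ⌈·⌉ = 477
j=9: r + 8k = 540.776888… → ⌈·⌉ = 541
j=10: r + 9k = 605.388 → ⌈·⌉ = 606
j=11: r + 10k = 669.999111… → ⌈·⌉ = 670
j=12: r + 11k = 734.610222… → ⌈·⌉ = 735
j=13: r + 12k = 799.221333… → ⌈·⌉ = 800
j=14: r + 13k = 863.832444… → ⌈·⌉ = 864
j=15: r + 14k = 928.443555… → ⌈·⌉ = 929
j=16: r + 15k = 993.054666… → ⌈·⌉ = 994
j=17: r + 16k = 1057.665777… → ⌈·⌉ = 1058
j=18: r + 17k = 1122.276888… → ⌈·⌉ = 1123

24, 89, 154, 218, 283, 347, 412, 477, 541, 606, 670, 735, 800, 864, 929, 994, 1058, 1123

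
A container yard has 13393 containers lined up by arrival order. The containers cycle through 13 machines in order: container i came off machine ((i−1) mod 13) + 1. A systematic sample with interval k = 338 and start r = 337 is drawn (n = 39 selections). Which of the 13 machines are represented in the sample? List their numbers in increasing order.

12

Consecutive selections differ by k = 338, so their machine numbers differ by 338 mod 13 = 0.
gcd(338, 13) = 13, so the sample visits 13/13 = 1 distinct residues mod 13.
Start 337 is machine 12; the machines hit are 12.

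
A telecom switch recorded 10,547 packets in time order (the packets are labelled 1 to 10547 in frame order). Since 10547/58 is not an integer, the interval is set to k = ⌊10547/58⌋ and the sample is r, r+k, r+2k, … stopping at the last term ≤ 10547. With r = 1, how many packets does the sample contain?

k = ⌊10547/58⌋ = 181
Achieved size = ⌊(10547 − 1)/181⌋ + 1 = ⌊10546/181⌋ + 1 = 58 + 1 = 59
(last selection: 1 + 58×181 = 10499 ≤ 10547; next would be 10680 > 10547)

59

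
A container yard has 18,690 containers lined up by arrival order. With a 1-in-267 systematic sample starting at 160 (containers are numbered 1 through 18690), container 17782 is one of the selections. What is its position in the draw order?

67

k = 267
position = (17782 − 160)/267 + 1 = 17622/267 + 1 = 66 + 1 = 67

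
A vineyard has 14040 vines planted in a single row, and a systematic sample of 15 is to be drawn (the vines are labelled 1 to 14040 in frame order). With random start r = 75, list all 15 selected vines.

75, 1011, 1947, 2883, 3819, 4755, 5691, 6627, 7563, 8499, 9435, 10371, 11307, 12243, 13179

k = N/n = 14040/15 = 936
vine 1: 75
vine 2: 75 + 936 = 1011
vine 3: 1011 + 936 = 1947
vine 4: 1947 + 936 = 2883
vine 5: 2883 + 936 = 3819
vine 6: 3819 + 936 = 4755
vine 7: 4755 + 936 = 5691
vine 8: 5691 + 936 = 6627
vine 9: 6627 + 936 = 7563
vine 10: 7563 + 936 = 8499
vine 11: 8499 + 936 = 9435
vine 12: 9435 + 936 = 10371
vine 13: 10371 + 936 = 11307
vine 14: 11307 + 936 = 12243
vine 15: 12243 + 936 = 13179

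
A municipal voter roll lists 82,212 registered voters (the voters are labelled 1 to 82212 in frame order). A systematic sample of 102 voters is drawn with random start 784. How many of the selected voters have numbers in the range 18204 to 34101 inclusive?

k = 82212/102 = 806
First selection ≥ 18204: 784 + ⌈(18204−784)/806⌉·806 = 784 + 22×806 = 18516
Last selection ≤ 34101: 784 + ⌊(34101−784)/806⌋·806 = 784 + 41×806 = 33830
Count = 41 − 22 + 1 = 20

20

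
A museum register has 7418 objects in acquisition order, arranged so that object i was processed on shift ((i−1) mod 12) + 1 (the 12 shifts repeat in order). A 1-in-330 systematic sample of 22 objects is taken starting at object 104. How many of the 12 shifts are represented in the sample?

Consecutive selections differ by k = 330, so their shift numbers differ by 330 mod 12 = 6.
gcd(330, 12) = 6, so the sample visits 12/6 = 2 distinct residues mod 12.
Start 104 is shift 8; the shifts hit are 2, 8.

2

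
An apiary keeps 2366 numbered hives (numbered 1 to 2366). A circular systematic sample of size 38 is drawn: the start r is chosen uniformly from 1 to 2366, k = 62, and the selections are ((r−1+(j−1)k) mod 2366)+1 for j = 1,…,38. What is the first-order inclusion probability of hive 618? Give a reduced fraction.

For each position j, as r ranges over 1…2366 the j-th selection hits every hive exactly once, so hive 618 is selected for exactly 38 of the 2366 starts.
Inclusion probability = 38/2366 = 19/1183.

19/1183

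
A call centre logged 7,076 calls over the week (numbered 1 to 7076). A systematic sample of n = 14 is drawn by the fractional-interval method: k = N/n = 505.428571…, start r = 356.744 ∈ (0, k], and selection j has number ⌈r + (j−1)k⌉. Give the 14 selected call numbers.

357, 863, 1368, 1874, 2379, 2884, 3390, 3895, 4401, 4906, 5412, 5917, 6422, 6928

j=1: r + 0k = 356.744 → ⌈·⌉ = 357
j=2: r + 1k = 862.172571… → ⌈·⌉ = 863
j=3: r + 2k = 1367.601142… → ⌈·⌉ = 1368
j=4: r + 3k = 1873.029714… → ⌈·⌉ = 1874
j=5: r + 4k = 2378.458285… → ⌈·⌉ = 2379
j=6: r + 5k = 2883.886857… → ⌈·⌉ = 2884
j=7: r + 6k = 3389.315428… → ⌈·⌉ = 3390
j=8: r + 7k = 3894.744 → ⌈·⌉ = 3895
j=9: r + 8k = 4400.172571… → ⌈·⌉ = 4401
j=10: r + 9k = 4905.601142… → ⌈·⌉ = 4906
j=11: r + 10k = 5411.029714… → ⌈·⌉ = 5412
j=12: r + 11k = 5916.458285… → ⌈·⌉ = 5917
j=13: r + 12k = 6421.886857… → ⌈·⌉ = 6422
j=14: r + 13k = 6927.315428… → ⌈·⌉ = 6928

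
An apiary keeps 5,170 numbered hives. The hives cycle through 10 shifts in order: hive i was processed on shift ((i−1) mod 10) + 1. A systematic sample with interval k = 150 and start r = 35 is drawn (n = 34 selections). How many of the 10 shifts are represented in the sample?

1

Consecutive selections differ by k = 150, so their shift numbers differ by 150 mod 10 = 0.
gcd(150, 10) = 10, so the sample visits 10/10 = 1 distinct residues mod 10.
Start 35 is shift 5; the shifts hit are 5.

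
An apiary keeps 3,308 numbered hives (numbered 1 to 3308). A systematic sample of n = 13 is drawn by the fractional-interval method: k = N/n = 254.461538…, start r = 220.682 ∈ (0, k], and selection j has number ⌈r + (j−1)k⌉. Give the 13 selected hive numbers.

221, 476, 730, 985, 1239, 1493, 1748, 2002, 2257, 2511, 2766, 3020, 3275

j=1: r + 0k = 220.682 → ⌈·⌉ = 221
j=2: r + 1k = 475.143538… → ⌈·⌉ = 476
j=3: r + 2k = 729.605076… → ⌈·⌉ = 730
j=4: r + 3k = 984.066615… → ⌈·⌉ = 985
j=5: r + 4k = 1238.528153… → ⌈·⌉ = 1239
j=6: r + 5k = 1492.989692… → ⌈·⌉ = 1493
j=7: r + 6k = 1747.451230… → ⌈·⌉ = 1748
j=8: r + 7k = 2001.912769… → ⌈·⌉ = 2002
j=9: r + 8k = 2256.374307… → ⌈·⌉ = 2257
j=10: r + 9k = 2510.835846… → ⌈·⌉ = 2511
j=11: r + 10k = 2765.297384… → ⌈·⌉ = 2766
j=12: r + 11k = 3019.758923… → ⌈·⌉ = 3020
j=13: r + 12k = 3274.220461… → ⌈·⌉ = 3275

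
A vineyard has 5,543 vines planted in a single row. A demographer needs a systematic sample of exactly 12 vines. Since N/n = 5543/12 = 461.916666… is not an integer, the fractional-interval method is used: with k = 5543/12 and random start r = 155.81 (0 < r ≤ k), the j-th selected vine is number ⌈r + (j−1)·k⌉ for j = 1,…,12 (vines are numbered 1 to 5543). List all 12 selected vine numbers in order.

j=1: r + 0k = 155.81 → ⌈·⌉ = 156
j=2: r + 1k = 617.726666… → ⌈·⌉ = 618
j=3: r + 2k = 1079.643333… → ⌈·⌉ = 1080
j=4: r + 3k = 1541.56 → ⌈·⌉ = 1542
j=5: r + 4k = 2003.476666… → ⌈·⌉ = 2004
j=6: r + 5k = 2465.393333… → ⌈·⌉ = 2466
j=7: r + 6k = 2927.31 → ⌈·⌉ = 2928
j=8: r + 7k = 3389.226666… → ⌈·⌉ = 3390
j=9: r + 8k = 3851.143333… → ⌈·⌉ = 3852
j=10: r + 9k = 4313.06 → ⌈·⌉ = 4314
j=11: r + 10k = 4774.976666… → ⌈·⌉ = 4775
j=12: r + 11k = 5236.893333… → ⌈·⌉ = 5237

156, 618, 1080, 1542, 2004, 2466, 2928, 3390, 3852, 4314, 4775, 5237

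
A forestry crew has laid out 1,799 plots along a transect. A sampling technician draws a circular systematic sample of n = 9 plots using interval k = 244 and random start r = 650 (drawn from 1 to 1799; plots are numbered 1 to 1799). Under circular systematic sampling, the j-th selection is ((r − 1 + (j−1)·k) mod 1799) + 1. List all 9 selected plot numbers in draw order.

650, 894, 1138, 1382, 1626, 71, 315, 559, 803

Selection 1: 650
Selection 2: 650 + 244 = 894
Selection 3: 894 + 244 = 1138
Selection 4: 1138 + 244 = 1382
Selection 5: 1382 + 244 = 1626
Selection 6: 1626 + 244 = 1870 → 1870 − 1799 = 71
Selection 7: 71 + 244 = 315
Selection 8: 315 + 244 = 559
Selection 9: 559 + 244 = 803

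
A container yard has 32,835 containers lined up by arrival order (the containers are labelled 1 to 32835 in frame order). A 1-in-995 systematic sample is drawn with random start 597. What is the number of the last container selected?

32437

k = 995
33rd selection = r + (33−1)·k = 597 + 32×995 = 597 + 31840 = 32437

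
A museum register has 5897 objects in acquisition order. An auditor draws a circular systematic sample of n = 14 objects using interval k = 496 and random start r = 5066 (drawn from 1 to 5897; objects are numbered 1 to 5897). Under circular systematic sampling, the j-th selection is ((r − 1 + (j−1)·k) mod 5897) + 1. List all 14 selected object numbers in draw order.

Selection 1: 5066
Selection 2: 5066 + 496 = 5562
Selection 3: 5562 + 496 = 6058 → 6058 − 5897 = 161
Selection 4: 161 + 496 = 657
Selection 5: 657 + 496 = 1153
Selection 6: 1153 + 496 = 1649
Selection 7: 1649 + 496 = 2145
Selection 8: 2145 + 496 = 2641
Selection 9: 2641 + 496 = 3137
Selection 10: 3137 + 496 = 3633
Selection 11: 3633 + 496 = 4129
Selection 12: 4129 + 496 = 4625
Selection 13: 4625 + 496 = 5121
Selection 14: 5121 + 496 = 5617

5066, 5562, 161, 657, 1153, 1649, 2145, 2641, 3137, 3633, 4129, 4625, 5121, 5617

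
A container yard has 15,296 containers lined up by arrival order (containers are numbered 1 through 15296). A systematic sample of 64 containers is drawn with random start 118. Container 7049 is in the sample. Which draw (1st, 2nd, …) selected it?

k = 15296/64 = 239
position = (7049 − 118)/239 + 1 = 6931/239 + 1 = 29 + 1 = 30

30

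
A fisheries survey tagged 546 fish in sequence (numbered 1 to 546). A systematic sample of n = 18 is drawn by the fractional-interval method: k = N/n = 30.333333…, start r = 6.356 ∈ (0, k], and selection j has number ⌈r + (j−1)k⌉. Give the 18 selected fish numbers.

7, 37, 68, 98, 128, 159, 189, 219, 250, 280, 310, 341, 371, 401, 432, 462, 492, 523

j=1: r + 0k = 6.356 → ⌈·⌉ = 7
j=2: r + 1k = 36.689333… → ⌈·⌉ = 37
j=3: r + 2k = 67.022666… → ⌈·⌉ = 68
j=4: r + 3k = 97.356 → ⌈·⌉ = 98
j=5: r + 4k = 127.689333… → ⌈·⌉ = 128
j=6: r + 5k = 158.022666… → ⌈·⌉ = 159
j=7: r + 6k = 188.356 → ⌈·⌉ = 189
j=8: r + 7k = 218.689333… → ⌈·⌉ = 219
j=9: r + 8k = 249.022666… → ⌈·⌉ = 250
j=10: r + 9k = 279.356 → ⌈·⌉ = 280
j=11: r + 10k = 309.689333… → ⌈·⌉ = 310
j=12: r + 11k = 340.022666… → ⌈·⌉ = 341
j=13: r + 12k = 370.356 → ⌈·⌉ = 371
j=14: r + 13k = 400.689333… → ⌈·⌉ = 401
j=15: r + 14k = 431.022666… → ⌈·⌉ = 432
j=16: r + 15k = 461.356 → ⌈·⌉ = 462
j=17: r + 16k = 491.689333… → ⌈·⌉ = 492
j=18: r + 17k = 522.022666… → ⌈·⌉ = 523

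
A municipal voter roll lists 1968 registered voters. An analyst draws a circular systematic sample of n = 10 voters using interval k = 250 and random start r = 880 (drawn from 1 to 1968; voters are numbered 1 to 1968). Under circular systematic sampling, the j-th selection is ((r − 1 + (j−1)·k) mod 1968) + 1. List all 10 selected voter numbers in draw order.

880, 1130, 1380, 1630, 1880, 162, 412, 662, 912, 1162

Selection 1: 880
Selection 2: 880 + 250 = 1130
Selection 3: 1130 + 250 = 1380
Selection 4: 1380 + 250 = 1630
Selection 5: 1630 + 250 = 1880
Selection 6: 1880 + 250 = 2130 → 2130 − 1968 = 162
Selection 7: 162 + 250 = 412
Selection 8: 412 + 250 = 662
Selection 9: 662 + 250 = 912
Selection 10: 912 + 250 = 1162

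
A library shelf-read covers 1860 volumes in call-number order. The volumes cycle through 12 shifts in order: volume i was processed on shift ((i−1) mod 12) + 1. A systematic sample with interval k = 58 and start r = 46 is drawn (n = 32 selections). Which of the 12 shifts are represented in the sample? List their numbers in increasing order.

2, 4, 6, 8, 10, 12

Consecutive selections differ by k = 58, so their shift numbers differ by 58 mod 12 = 10.
gcd(58, 12) = 2, so the sample visits 12/2 = 6 distinct residues mod 12.
Start 46 is shift 10; the shifts hit are 2, 4, 6, 8, 10, 12.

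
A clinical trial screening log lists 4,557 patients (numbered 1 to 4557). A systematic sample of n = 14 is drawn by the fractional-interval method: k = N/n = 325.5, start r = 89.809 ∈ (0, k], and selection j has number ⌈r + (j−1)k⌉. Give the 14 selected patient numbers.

90, 416, 741, 1067, 1392, 1718, 2043, 2369, 2694, 3020, 3345, 3671, 3996, 4322

j=1: r + 0k = 89.809 → ⌈·⌉ = 90
j=2: r + 1k = 415.309 → ⌈·⌉ = 416
j=3: r + 2k = 740.809 → ⌈·⌉ = 741
j=4: r + 3k = 1066.309 → ⌈·⌉ = 1067
j=5: r + 4k = 1391.809 → ⌈·⌉ = 1392
j=6: r + 5k = 1717.309 → ⌈·⌉ = 1718
j=7: r + 6k = 2042.809 → ⌈·⌉ = 2043
j=8: r + 7k = 2368.309 → ⌈·⌉ = 2369
j=9: r + 8k = 2693.809 → ⌈·⌉ = 2694
j=10: r + 9k = 3019.309 → ⌈·⌉ = 3020
j=11: r + 10k = 3344.809 → ⌈·⌉ = 3345
j=12: r + 11k = 3670.309 → ⌈·⌉ = 3671
j=13: r + 12k = 3995.809 → ⌈·⌉ = 3996
j=14: r + 13k = 4321.309 → ⌈·⌉ = 4322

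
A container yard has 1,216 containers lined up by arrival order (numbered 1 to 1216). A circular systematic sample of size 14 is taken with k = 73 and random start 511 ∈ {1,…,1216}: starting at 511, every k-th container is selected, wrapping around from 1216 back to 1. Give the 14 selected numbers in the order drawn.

511, 584, 657, 730, 803, 876, 949, 1022, 1095, 1168, 25, 98, 171, 244

Selection 1: 511
Selection 2: 511 + 73 = 584
Selection 3: 584 + 73 = 657
Selection 4: 657 + 73 = 730
Selection 5: 730 + 73 = 803
Selection 6: 803 + 73 = 876
Selection 7: 876 + 73 = 949
Selection 8: 949 + 73 = 1022
Selection 9: 1022 + 73 = 1095
Selection 10: 1095 + 73 = 1168
Selection 11: 1168 + 73 = 1241 → 1241 − 1216 = 25
Selection 12: 25 + 73 = 98
Selection 13: 98 + 73 = 171
Selection 14: 171 + 73 = 244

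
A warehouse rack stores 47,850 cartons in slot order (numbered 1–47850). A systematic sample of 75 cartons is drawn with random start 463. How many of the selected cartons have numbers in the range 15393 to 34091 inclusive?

k = 47850/75 = 638
First selection ≥ 15393: 463 + ⌈(15393−463)/638⌉·638 = 463 + 24×638 = 15775
Last selection ≤ 34091: 463 + ⌊(34091−463)/638⌋·638 = 463 + 52×638 = 33639
Count = 52 − 24 + 1 = 29

29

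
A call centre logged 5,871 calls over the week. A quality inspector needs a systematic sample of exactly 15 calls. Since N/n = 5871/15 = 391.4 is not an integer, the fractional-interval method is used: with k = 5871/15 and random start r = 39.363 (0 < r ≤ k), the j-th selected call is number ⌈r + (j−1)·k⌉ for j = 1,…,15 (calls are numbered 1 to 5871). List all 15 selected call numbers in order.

40, 431, 823, 1214, 1605, 1997, 2388, 2780, 3171, 3562, 3954, 4345, 4737, 5128, 5519

j=1: r + 0k = 39.363 → ⌈·⌉ = 40
j=2: r + 1k = 430.763 → ⌈·⌉ = 431
j=3: r + 2k = 822.163 → ⌈·⌉ = 823
j=4: r + 3k = 1213.563 → ⌈·⌉ = 1214
j=5: r + 4k = 1604.963 → ⌈·⌉ = 1605
j=6: r + 5k = 1996.363 → ⌈·⌉ = 1997
j=7: r + 6k = 2387.763 → ⌈·⌉ = 2388
j=8: r + 7k = 2779.163 → ⌈·⌉ = 2780
j=9: r + 8k = 3170.563 → ⌈·⌉ = 3171
j=10: r + 9k = 3561.963 → ⌈·⌉ = 3562
j=11: r + 10k = 3953.363 → ⌈·⌉ = 3954
j=12: r + 11k = 4344.763 → ⌈·⌉ = 4345
j=13: r + 12k = 4736.163 → ⌈·⌉ = 4737
j=14: r + 13k = 5127.563 → ⌈·⌉ = 5128
j=15: r + 14k = 5518.963 → ⌈·⌉ = 5519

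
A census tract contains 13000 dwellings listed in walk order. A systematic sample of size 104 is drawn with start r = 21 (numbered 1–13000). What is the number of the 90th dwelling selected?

k = 13000/104 = 125
90th selection = r + (90−1)·k = 21 + 89×125 = 21 + 11125 = 11146

11146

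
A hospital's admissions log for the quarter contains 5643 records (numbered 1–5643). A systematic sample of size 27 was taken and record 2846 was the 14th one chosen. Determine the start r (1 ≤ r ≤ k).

k = 5643/27 = 209
r = 2846 − (14−1)×209 = 2846 − 2717 = 129

129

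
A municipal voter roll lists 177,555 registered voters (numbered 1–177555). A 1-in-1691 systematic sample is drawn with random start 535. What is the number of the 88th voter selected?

k = 1691
88th selection = r + (88−1)·k = 535 + 87×1691 = 535 + 147117 = 147652

147652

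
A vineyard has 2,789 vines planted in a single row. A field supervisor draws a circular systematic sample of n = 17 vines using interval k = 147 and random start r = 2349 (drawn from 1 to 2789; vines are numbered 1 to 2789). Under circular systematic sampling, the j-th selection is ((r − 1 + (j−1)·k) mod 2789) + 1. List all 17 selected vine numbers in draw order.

Selection 1: 2349
Selection 2: 2349 + 147 = 2496
Selection 3: 2496 + 147 = 2643
Selection 4: 2643 + 147 = 2790 → 2790 − 2789 = 1
Selection 5: 1 + 147 = 148
Selection 6: 148 + 147 = 295
Selection 7: 295 + 147 = 442
Selection 8: 442 + 147 = 589
Selection 9: 589 + 147 = 736
Selection 10: 736 + 147 = 883
Selection 11: 883 + 147 = 1030
Selection 12: 1030 + 147 = 1177
Selection 13: 1177 + 147 = 1324
Selection 14: 1324 + 147 = 1471
Selection 15: 1471 + 147 = 1618
Selection 16: 1618 + 147 = 1765
Selection 17: 1765 + 147 = 1912

2349, 2496, 2643, 1, 148, 295, 442, 589, 736, 883, 1030, 1177, 1324, 1471, 1618, 1765, 1912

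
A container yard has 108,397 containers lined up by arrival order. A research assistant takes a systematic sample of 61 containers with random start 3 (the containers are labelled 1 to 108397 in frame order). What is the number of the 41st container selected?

k = 108397/61 = 1777
41st selection = r + (41−1)·k = 3 + 40×1777 = 3 + 71080 = 71083

71083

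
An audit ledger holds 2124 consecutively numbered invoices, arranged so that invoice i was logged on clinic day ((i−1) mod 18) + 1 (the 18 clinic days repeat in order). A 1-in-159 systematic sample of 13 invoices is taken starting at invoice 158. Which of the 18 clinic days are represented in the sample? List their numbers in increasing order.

2, 5, 8, 11, 14, 17

Consecutive selections differ by k = 159, so their clinic day numbers differ by 159 mod 18 = 15.
gcd(159, 18) = 3, so the sample visits 18/3 = 6 distinct residues mod 18.
Start 158 is clinic day 14; the clinic days hit are 2, 5, 8, 11, 14, 17.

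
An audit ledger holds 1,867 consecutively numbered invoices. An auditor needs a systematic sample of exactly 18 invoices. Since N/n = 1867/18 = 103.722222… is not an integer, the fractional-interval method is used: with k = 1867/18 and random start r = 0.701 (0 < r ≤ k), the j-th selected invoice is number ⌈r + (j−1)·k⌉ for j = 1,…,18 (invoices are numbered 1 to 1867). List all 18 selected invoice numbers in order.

j=1: r + 0k = 0.701 → ⌈·⌉ = 1
j=2: r + 1k = 104.423222… → ⌈·⌉ = 105
j=3: r + 2k = 208.145444… → ⌈·⌉ = 209
j=4: r + 3k = 311.867666… → ⌈·⌉ = 312
j=5: r + 4k = 415.589888… → ⌈·⌉ = 416
j=6: r + 5k = 519.312111… → ⌈·⌉ = 520
j=7: r + 6k = 623.034333… → ⌈·⌉ = 624
j=8: r + 7k = 726.756555… → ⌈·⌉ = 727
j=9: r + 8k = 830.478777… → ⌈·⌉ = 831
j=10: r + 9k = 934.201 → ⌈·⌉ = 935
j=11: r + 10k = 1037.923222… → ⌈·⌉ = 1038
j=12: r + 11k = 1141.645444… → ⌈·⌉ = 1142
j=13: r + 12k = 1245.367666… → ⌈·⌉ = 1246
j=14: r + 13k = 1349.089888… → ⌈·⌉ = 1350
j=15: r + 14k = 1452.812111… → ⌈·⌉ = 1453
j=16: r + 15k = 1556.534333… → ⌈·⌉ = 1557
j=17: r + 16k = 1660.256555… → ⌈·⌉ = 1661
j=18: r + 17k = 1763.978777… → ⌈·⌉ = 1764

1, 105, 209, 312, 416, 520, 624, 727, 831, 935, 1038, 1142, 1246, 1350, 1453, 1557, 1661, 1764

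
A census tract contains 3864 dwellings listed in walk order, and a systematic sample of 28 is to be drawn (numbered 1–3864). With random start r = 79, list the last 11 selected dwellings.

k = N/n = 3864/28 = 138
18th selection = 79 + 17×138 = 2425
19th: 2425 + 138 = 2563
20th: 2563 + 138 = 2701
21st: 2701 + 138 = 2839
22nd: 2839 + 138 = 2977
23rd: 2977 + 138 = 3115
24th: 3115 + 138 = 3253
25th: 3253 + 138 = 3391
26th: 3391 + 138 = 3529
27th: 3529 + 138 = 3667
28th: 3667 + 138 = 3805

2425, 2563, 2701, 2839, 2977, 3115, 3253, 3391, 3529, 3667, 3805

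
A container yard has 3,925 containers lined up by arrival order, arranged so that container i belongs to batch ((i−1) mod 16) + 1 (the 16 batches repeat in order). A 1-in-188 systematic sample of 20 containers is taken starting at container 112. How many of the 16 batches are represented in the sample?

Consecutive selections differ by k = 188, so their batch numbers differ by 188 mod 16 = 12.
gcd(188, 16) = 4, so the sample visits 16/4 = 4 distinct residues mod 16.
Start 112 is batch 16; the batches hit are 4, 8, 12, 16.

4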